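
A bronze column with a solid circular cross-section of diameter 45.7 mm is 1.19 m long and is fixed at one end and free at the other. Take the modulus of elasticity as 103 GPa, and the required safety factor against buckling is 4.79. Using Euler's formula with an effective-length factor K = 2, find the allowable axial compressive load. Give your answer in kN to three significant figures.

I = πd⁴/64 = π×45.7⁴/64 = 214100 mm⁴.
Effective length L_e = KL = 2×1.19 m = 2380 mm.
Euler critical load P_cr = π²EI/L_e² = π²×103000×214100/2380² = 38430 N.
P_allow = P_cr/n = 38430/4.79 = 8022 N.

P_allow = 8.02 kN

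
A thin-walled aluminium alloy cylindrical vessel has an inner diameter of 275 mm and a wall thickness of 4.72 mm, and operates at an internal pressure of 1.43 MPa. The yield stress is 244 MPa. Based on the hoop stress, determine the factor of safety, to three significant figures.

σ_h = pD/(2t) = 1.43×275/(2×4.72) = 41.66 MPa.
n = 244/41.66 = 5.857.

n = 5.86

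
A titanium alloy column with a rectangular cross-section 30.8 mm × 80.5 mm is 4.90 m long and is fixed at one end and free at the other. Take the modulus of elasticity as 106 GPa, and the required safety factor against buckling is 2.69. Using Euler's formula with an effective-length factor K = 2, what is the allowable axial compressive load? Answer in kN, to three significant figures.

P_allow = 0.794 kN

Buckling occurs about the weak axis: I_min = h·b³/12 = 80.5×30.8³/12 = 196000 mm⁴ (b = 30.8 mm is the smaller dimension).
Effective length L_e = KL = 2×4.90 m = 9800 mm.
Euler critical load P_cr = π²EI/L_e² = π²×106000×196000/9800² = 2135 N.
P_allow = P_cr/n = 2135/2.69 = 793.7 N.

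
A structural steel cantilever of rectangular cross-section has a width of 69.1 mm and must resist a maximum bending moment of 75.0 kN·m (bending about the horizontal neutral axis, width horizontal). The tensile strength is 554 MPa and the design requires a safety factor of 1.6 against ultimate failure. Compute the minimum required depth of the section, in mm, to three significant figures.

h = 137 mm

σ_allow = 554/1.6 = 346.2 MPa.
For a rectangular section σ = 6M/(bh²), so h² = 6M/(b σ_allow) = 6×7.5000×10^7/(69.1×346.2) = 18810 mm².
h = 137.1 mm.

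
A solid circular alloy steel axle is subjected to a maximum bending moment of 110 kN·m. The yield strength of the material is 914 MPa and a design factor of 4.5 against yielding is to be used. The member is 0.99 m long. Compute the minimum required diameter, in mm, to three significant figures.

σ_allow = 914/4.5 = 203.1 MPa.
For a solid circular section σ = 32M/(πd³), so d³ = 32M/(π σ_allow) = 32×1.1000×10^8/(π×203.1) = 5.516×10^6 mm³.
d = 176.7 mm.

d = 177 mm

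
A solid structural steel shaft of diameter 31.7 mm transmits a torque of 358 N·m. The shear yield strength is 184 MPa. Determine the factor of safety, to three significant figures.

n = 3.21

τ = 16T/(πd³) = 16×358000/(π×31.7³) = 57.24 MPa.
n = τ_limit/τ = 184/57.24 = 3.215.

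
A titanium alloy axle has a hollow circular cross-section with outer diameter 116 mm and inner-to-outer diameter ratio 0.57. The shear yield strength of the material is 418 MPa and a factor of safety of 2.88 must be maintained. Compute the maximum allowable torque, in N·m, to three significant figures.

T_allow = 39800 N·m

τ_allow = 418/2.88 = 145.1 MPa.
For a hollow shaft T_allow = τ_allow·πd_o³(1−k⁴)/16 with 1−k⁴ = 0.8944, so πd_o³(1−k⁴)/16 = 274100 mm³.
T_allow = 145.1×274100 = 3.979×10^7 N·mm = 39790 N·m.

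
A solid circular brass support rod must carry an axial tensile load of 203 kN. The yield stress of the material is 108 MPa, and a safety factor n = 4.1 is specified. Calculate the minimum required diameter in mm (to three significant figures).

d = 99.1 mm

Allowable stress σ_allow = 108/4.1 = 26.34 MPa.
Required area A = F/σ_allow = 203000/26.34 = 7706 mm².
A = πd²/4 → d = √(4A/π) = 99.06 mm.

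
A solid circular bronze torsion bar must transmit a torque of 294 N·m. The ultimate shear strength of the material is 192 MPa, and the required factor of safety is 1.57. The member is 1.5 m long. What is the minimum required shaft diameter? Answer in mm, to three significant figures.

d = 23.0 mm

Allowable shear stress τ_allow = 192/1.57 = 122.3 MPa.
For a solid shaft τ = 16T/(πd³), so d³ = 16T/(π τ_allow) = 16×294000/(π×122.3) = 12240 mm³.
d = (12240)^(1/3) = 23.05 mm.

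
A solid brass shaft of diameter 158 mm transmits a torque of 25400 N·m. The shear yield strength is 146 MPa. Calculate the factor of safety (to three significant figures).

n = 4.45

τ = 16T/(πd³) = 16×2.5400×10^7/(π×158³) = 32.80 MPa.
n = τ_limit/τ = 146/32.80 = 4.452.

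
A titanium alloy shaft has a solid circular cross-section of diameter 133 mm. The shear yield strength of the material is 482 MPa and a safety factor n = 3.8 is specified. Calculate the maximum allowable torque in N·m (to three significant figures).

τ_allow = 482/3.8 = 126.8 MPa.
For a solid shaft T_allow = τ_allow·πd³/16; πd³/16 = π×133³/16 = 461900 mm³.
T_allow = 126.8×461900 = 5.859×10^7 N·mm = 58590 N·m.

T_allow = 58600 N·m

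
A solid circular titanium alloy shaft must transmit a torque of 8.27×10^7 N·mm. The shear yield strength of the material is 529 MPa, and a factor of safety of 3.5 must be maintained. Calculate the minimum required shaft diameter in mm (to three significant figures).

d = 141 mm

Allowable shear stress τ_allow = 529/3.5 = 151.1 MPa.
For a solid shaft τ = 16T/(πd³), so d³ = 16T/(π τ_allow) = 16×8.2700×10^7/(π×151.1) = 2.787×10^6 mm³.
d = (2.787×10^6)^(1/3) = 140.7 mm.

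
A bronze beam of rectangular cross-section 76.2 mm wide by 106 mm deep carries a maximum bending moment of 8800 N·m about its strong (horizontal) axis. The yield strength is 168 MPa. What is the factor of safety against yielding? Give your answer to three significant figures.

n = 2.72

Section modulus S = bh²/6 = 76.2×106²/6 = 142700 mm³.
σ = M/S = 8800000/142700 = 61.67 MPa.
n = 168/61.67 = 2.724.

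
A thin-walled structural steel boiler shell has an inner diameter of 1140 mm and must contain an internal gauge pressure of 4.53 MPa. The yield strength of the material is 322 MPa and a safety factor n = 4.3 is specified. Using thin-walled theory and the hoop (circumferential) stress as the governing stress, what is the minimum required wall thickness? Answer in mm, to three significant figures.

σ_allow = 322/4.3 = 74.88 MPa.
Hoop stress σ_h = pD/(2t), so t = pD/(2σ_allow) = 4.53×1140/(2×74.88) = 34.48 mm.

t = 34.5 mm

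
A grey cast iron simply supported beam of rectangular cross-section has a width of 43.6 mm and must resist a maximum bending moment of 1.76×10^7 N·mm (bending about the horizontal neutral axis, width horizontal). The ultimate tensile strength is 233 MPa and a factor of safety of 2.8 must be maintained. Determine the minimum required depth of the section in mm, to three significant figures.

σ_allow = 233/2.8 = 83.21 MPa.
For a rectangular section σ = 6M/(bh²), so h² = 6M/(b σ_allow) = 6×1.7600×10^7/(43.6×83.21) = 29110 mm².
h = 170.6 mm.

h = 171 mm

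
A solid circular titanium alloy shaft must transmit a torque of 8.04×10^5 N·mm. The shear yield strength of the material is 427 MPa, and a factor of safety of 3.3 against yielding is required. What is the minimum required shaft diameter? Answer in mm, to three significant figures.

d = 31.6 mm

Allowable shear stress τ_allow = 427/3.3 = 129.4 MPa.
For a solid shaft τ = 16T/(πd³), so d³ = 16T/(π τ_allow) = 16×804000/(π×129.4) = 31650 mm³.
d = (31650)^(1/3) = 31.63 mm.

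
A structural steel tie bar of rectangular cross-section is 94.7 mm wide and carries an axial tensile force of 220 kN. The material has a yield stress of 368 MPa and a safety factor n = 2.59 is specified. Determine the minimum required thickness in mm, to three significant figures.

t = 16.4 mm

σ_allow = 368/2.59 = 142.1 MPa.
Required area A = F/σ_allow = 220000/142.1 = 1548 mm².
t = A/w = 1548/94.7 = 16.35 mm.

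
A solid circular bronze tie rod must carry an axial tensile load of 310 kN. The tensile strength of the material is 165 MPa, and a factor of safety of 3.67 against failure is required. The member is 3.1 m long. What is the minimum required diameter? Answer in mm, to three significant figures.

d = 93.7 mm

Allowable stress σ_allow = 165/3.67 = 44.96 MPa.
Required area A = F/σ_allow = 310000/44.96 = 6895 mm².
A = πd²/4 → d = √(4A/π) = 93.70 mm.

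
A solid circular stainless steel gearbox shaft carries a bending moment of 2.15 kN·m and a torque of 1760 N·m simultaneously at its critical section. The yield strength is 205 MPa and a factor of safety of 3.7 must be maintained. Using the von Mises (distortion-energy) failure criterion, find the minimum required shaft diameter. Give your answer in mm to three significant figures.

σ_allow = σ_y/n = 205/3.7 = 55.41 MPa.
For a solid shaft σ_b = 32M/(πd³) and τ = 16T/(πd³), so the von Mises stress is σ' = (16/πd³)·√(4M²+3T²).
√(4M²+3T²) = √(4×(2.150×10^6)² + 3×(1.760×10^6)²) = 5.271×10^6 N·mm.
d³ = 16×5.271×10^6/(π×55.41) = 484500 mm³.
d = 78.54 mm.

d = 78.5 mm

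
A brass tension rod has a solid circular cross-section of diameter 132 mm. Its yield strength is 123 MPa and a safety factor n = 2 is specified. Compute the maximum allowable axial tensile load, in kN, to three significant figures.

F_allow = 842 kN

σ_allow = 123/2 = 61.50 MPa.
A = πd²/4 = π×132²/4 = 13680 mm².
F_allow = σ_allow × A = 61.50×13680 = 841600 N.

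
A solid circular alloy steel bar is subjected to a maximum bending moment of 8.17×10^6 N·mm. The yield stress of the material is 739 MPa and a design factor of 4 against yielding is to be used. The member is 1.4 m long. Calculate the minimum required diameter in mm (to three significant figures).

σ_allow = 739/4 = 184.8 MPa.
For a solid circular section σ = 32M/(πd³), so d³ = 32M/(π σ_allow) = 32×8170000/(π×184.8) = 450400 mm³.
d = 76.66 mm.

d = 76.7 mm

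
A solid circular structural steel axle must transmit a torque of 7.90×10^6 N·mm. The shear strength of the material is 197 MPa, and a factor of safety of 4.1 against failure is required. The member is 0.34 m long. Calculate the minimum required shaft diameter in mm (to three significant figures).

d = 94.3 mm

Allowable shear stress τ_allow = 197/4.1 = 48.05 MPa.
For a solid shaft τ = 16T/(πd³), so d³ = 16T/(π τ_allow) = 16×7900000/(π×48.05) = 837400 mm³.
d = (837400)^(1/3) = 94.26 mm.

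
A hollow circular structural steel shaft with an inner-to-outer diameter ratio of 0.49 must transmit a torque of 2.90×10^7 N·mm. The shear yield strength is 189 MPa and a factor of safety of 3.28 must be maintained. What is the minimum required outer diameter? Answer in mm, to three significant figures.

τ_allow = 189/3.28 = 57.62 MPa.
For a hollow shaft τ = 16T/[πd_o³(1−k⁴)] with k = 0.49, so 1−k⁴ = 0.9424.
d_o³ = 16T/[π τ_allow (1−k⁴)] = 16×2.9000×10^7/(π×57.62×0.9424) = 2.720×10^6 mm³.
d_o = 139.6 mm.

d_o = 140 mm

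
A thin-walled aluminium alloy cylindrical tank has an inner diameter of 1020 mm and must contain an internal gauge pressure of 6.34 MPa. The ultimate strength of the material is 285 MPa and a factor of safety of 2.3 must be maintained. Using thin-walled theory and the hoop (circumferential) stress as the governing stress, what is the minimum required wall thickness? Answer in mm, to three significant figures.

σ_allow = 285/2.3 = 123.9 MPa.
Hoop stress σ_h = pD/(2t), so t = pD/(2σ_allow) = 6.34×1020/(2×123.9) = 26.09 mm.

t = 26.1 mm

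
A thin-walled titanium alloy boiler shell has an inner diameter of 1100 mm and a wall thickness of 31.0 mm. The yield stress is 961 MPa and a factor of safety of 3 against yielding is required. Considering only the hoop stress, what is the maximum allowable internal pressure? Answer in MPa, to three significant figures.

σ_allow = 961/3 = 320.3 MPa.
σ_h = pD/(2t) → p_allow = 2σ_allow t/D = 2×320.3×31.0/1100 = 18.06 MPa.

p_allow = 18.1 MPa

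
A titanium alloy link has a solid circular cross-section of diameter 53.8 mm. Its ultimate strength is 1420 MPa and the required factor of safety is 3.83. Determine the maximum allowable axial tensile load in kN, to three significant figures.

F_allow = 843 kN

σ_allow = 1420/3.83 = 370.8 MPa.
A = πd²/4 = π×53.8²/4 = 2273 mm².
F_allow = σ_allow × A = 370.8×2273 = 842800 N.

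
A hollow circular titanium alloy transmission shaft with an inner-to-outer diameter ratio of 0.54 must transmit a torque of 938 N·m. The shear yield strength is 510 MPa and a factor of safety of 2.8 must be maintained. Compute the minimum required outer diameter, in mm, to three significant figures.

d_o = 30.6 mm

τ_allow = 510/2.8 = 182.1 MPa.
For a hollow shaft τ = 16T/[πd_o³(1−k⁴)] with k = 0.54, so 1−k⁴ = 0.9150.
d_o³ = 16T/[π τ_allow (1−k⁴)] = 16×938000/(π×182.1×0.9150) = 28670 mm³.
d_o = 30.60 mm.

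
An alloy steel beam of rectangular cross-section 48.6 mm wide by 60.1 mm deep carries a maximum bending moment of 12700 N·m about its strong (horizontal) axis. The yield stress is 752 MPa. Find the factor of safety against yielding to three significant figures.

Section modulus S = bh²/6 = 48.6×60.1²/6 = 29260 mm³.
σ = M/S = 1.2700×10^7/29260 = 434.1 MPa.
n = 752/434.1 = 1.732.

n = 1.73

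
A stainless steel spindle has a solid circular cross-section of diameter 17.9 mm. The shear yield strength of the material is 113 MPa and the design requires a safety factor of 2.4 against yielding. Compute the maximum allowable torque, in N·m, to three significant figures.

τ_allow = 113/2.4 = 47.08 MPa.
For a solid shaft T_allow = τ_allow·πd³/16; πd³/16 = π×17.9³/16 = 1126 mm³.
T_allow = 47.08×1126 = 53020 N·mm = 53.02 N·m.

T_allow = 53.0 N·m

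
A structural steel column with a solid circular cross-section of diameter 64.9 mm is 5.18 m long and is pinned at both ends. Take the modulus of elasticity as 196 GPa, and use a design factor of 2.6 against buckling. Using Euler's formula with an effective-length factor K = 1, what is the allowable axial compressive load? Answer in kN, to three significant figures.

I = πd⁴/64 = π×64.9⁴/64 = 870900 mm⁴.
Effective length L_e = KL = 1×5.18 m = 5180 mm.
Euler critical load P_cr = π²EI/L_e² = π²×196000×870900/5180² = 62780 N.
P_allow = P_cr/n = 62780/2.6 = 24150 N.

P_allow = 24.1 kN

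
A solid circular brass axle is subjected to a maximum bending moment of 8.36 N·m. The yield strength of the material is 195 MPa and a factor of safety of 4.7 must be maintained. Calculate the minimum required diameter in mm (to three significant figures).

σ_allow = 195/4.7 = 41.49 MPa.
For a solid circular section σ = 32M/(πd³), so d³ = 32M/(π σ_allow) = 32×8360.0/(π×41.49) = 2052 mm³.
d = 12.71 mm.

d = 12.7 mm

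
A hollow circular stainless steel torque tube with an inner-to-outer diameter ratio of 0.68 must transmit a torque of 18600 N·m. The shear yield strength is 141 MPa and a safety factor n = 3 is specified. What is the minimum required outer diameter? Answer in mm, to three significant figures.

τ_allow = 141/3 = 47.00 MPa.
For a hollow shaft τ = 16T/[πd_o³(1−k⁴)] with k = 0.68, so 1−k⁴ = 0.7862.
d_o³ = 16T/[π τ_allow (1−k⁴)] = 16×1.8600×10^7/(π×47.00×0.7862) = 2.564×10^6 mm³.
d_o = 136.9 mm.

d_o = 137 mm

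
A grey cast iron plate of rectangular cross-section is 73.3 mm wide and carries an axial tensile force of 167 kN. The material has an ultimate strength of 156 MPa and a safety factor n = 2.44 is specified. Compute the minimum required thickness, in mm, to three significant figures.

t = 35.6 mm

σ_allow = 156/2.44 = 63.93 MPa.
Required area A = F/σ_allow = 167000/63.93 = 2612 mm².
t = A/w = 2612/73.3 = 35.64 mm.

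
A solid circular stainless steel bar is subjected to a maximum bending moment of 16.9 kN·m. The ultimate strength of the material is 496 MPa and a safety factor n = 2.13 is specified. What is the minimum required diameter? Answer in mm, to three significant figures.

d = 90.4 mm

σ_allow = 496/2.13 = 232.9 MPa.
For a solid circular section σ = 32M/(πd³), so d³ = 32M/(π σ_allow) = 32×1.6900×10^7/(π×232.9) = 739200 mm³.
d = 90.42 mm.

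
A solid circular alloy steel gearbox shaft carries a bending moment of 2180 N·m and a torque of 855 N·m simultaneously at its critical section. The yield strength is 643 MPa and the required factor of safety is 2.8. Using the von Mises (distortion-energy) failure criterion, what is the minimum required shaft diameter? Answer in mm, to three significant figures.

σ_allow = σ_y/n = 643/2.8 = 229.6 MPa.
For a solid shaft σ_b = 32M/(πd³) and τ = 16T/(πd³), so the von Mises stress is σ' = (16/πd³)·√(4M²+3T²).
√(4M²+3T²) = √(4×(2.180×10^6)² + 3×(855000)²) = 4.605×10^6 N·mm.
d³ = 16×4.605×10^6/(π×229.6) = 102100 mm³.
d = 46.74 mm.

d = 46.7 mm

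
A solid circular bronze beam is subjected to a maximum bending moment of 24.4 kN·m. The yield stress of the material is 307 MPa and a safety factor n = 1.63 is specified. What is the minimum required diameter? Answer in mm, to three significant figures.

σ_allow = 307/1.63 = 188.3 MPa.
For a solid circular section σ = 32M/(πd³), so d³ = 32M/(π σ_allow) = 32×2.4400×10^7/(π×188.3) = 1.320×10^6 mm³.
d = 109.7 mm.

d = 110 mm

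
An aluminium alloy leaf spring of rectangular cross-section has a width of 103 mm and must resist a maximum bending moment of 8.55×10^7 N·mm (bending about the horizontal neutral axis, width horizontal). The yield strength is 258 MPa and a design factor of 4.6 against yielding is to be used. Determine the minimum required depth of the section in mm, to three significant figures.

σ_allow = 258/4.6 = 56.09 MPa.
For a rectangular section σ = 6M/(bh²), so h² = 6M/(b σ_allow) = 6×8.5500×10^7/(103×56.09) = 88800 mm².
h = 298.0 mm.

h = 298 mm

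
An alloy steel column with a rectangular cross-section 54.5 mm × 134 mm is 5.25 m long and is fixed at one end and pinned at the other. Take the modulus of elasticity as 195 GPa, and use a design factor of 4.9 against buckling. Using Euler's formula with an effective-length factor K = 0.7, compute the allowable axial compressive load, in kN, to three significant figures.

P_allow = 52.6 kN

Buckling occurs about the weak axis: I_min = h·b³/12 = 134×54.5³/12 = 1.808×10^6 mm⁴ (b = 54.5 mm is the smaller dimension).
Effective length L_e = KL = 0.7×5.25 m = 3675 mm.
Euler critical load P_cr = π²EI/L_e² = π²×195000×1.808×10^6/3675² = 257600 N.
P_allow = P_cr/n = 257600/4.9 = 52570 N.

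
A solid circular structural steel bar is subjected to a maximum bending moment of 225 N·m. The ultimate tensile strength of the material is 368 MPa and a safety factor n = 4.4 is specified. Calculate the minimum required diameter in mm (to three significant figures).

σ_allow = 368/4.4 = 83.64 MPa.
For a solid circular section σ = 32M/(πd³), so d³ = 32M/(π σ_allow) = 32×225000/(π×83.64) = 27400 mm³.
d = 30.15 mm.

d = 30.1 mm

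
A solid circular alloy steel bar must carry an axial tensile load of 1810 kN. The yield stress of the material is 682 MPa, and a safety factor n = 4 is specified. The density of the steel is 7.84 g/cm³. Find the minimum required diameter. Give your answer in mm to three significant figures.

Allowable stress σ_allow = 682/4 = 170.5 MPa.
Required area A = F/σ_allow = 1810000/170.5 = 10620 mm².
A = πd²/4 → d = √(4A/π) = 116.3 mm.

d = 116 mm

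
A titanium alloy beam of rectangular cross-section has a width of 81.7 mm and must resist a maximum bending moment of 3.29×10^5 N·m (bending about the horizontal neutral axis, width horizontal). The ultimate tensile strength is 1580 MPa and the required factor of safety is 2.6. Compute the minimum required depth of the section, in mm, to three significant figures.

h = 199 mm

σ_allow = 1580/2.6 = 607.7 MPa.
For a rectangular section σ = 6M/(bh²), so h² = 6M/(b σ_allow) = 6×3.2900×10^8/(81.7×607.7) = 39760 mm².
h = 199.4 mm.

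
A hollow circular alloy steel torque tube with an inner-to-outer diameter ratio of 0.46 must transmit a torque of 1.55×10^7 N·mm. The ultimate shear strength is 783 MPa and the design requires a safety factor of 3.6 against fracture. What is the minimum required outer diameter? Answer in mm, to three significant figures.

τ_allow = 783/3.6 = 217.5 MPa.
For a hollow shaft τ = 16T/[πd_o³(1−k⁴)] with k = 0.46, so 1−k⁴ = 0.9552.
d_o³ = 16T/[π τ_allow (1−k⁴)] = 16×1.5500×10^7/(π×217.5×0.9552) = 380000 mm³.
d_o = 72.43 mm.

d_o = 72.4 mm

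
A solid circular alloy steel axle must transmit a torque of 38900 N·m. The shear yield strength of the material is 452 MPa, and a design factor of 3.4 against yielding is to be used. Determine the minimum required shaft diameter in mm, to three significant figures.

d = 114 mm

Allowable shear stress τ_allow = 452/3.4 = 132.9 MPa.
For a solid shaft τ = 16T/(πd³), so d³ = 16T/(π τ_allow) = 16×3.8900×10^7/(π×132.9) = 1.490×10^6 mm³.
d = (1.490×10^6)^(1/3) = 114.2 mm.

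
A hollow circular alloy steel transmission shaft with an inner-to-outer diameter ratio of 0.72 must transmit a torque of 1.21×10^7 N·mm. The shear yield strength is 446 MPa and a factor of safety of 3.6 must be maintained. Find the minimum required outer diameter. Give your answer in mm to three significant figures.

τ_allow = 446/3.6 = 123.9 MPa.
For a hollow shaft τ = 16T/[πd_o³(1−k⁴)] with k = 0.72, so 1−k⁴ = 0.7313.
d_o³ = 16T/[π τ_allow (1−k⁴)] = 16×1.2100×10^7/(π×123.9×0.7313) = 680200 mm³.
d_o = 87.95 mm.

d_o = 87.9 mm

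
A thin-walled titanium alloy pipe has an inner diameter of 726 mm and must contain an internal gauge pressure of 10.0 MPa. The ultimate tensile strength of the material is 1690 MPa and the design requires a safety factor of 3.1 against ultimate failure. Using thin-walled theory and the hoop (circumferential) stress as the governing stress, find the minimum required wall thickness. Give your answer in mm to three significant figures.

σ_allow = 1690/3.1 = 545.2 MPa.
Hoop stress σ_h = pD/(2t), so t = pD/(2σ_allow) = 10.0×726/(2×545.2) = 6.659 mm.

t = 6.66 mm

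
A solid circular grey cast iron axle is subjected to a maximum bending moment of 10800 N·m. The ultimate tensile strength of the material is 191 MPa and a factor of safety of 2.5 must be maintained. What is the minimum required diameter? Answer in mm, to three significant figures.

σ_allow = 191/2.5 = 76.40 MPa.
For a solid circular section σ = 32M/(πd³), so d³ = 32M/(π σ_allow) = 32×1.0800×10^7/(π×76.40) = 1.440×10^6 mm³.
d = 112.9 mm.

d = 113 mm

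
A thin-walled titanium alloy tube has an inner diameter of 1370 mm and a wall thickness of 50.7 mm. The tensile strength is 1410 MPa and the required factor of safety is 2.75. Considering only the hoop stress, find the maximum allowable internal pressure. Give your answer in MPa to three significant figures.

p_allow = 37.9 MPa

σ_allow = 1410/2.75 = 512.7 MPa.
σ_h = pD/(2t) → p_allow = 2σ_allow t/D = 2×512.7×50.7/1370 = 37.95 MPa.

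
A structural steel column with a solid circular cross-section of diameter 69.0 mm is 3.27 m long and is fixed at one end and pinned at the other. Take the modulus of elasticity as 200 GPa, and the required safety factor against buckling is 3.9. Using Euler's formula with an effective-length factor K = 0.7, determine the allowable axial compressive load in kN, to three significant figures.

P_allow = 107 kN

I = πd⁴/64 = π×69.0⁴/64 = 1.113×10^6 mm⁴.
Effective length L_e = KL = 0.7×3.27 m = 2289 mm.
Euler critical load P_cr = π²EI/L_e² = π²×200000×1.113×10^6/2289² = 419200 N.
P_allow = P_cr/n = 419200/3.9 = 107500 N.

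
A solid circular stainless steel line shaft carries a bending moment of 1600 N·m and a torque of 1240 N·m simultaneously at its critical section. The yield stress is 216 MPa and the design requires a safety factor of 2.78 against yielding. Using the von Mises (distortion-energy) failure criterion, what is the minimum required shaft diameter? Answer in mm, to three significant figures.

σ_allow = σ_y/n = 216/2.78 = 77.70 MPa.
For a solid shaft σ_b = 32M/(πd³) and τ = 16T/(πd³), so the von Mises stress is σ' = (16/πd³)·√(4M²+3T²).
√(4M²+3T²) = √(4×(1.600×10^6)² + 3×(1.240×10^6)²) = 3.854×10^6 N·mm.
d³ = 16×3.854×10^6/(π×77.70) = 252600 mm³.
d = 63.22 mm.

d = 63.2 mm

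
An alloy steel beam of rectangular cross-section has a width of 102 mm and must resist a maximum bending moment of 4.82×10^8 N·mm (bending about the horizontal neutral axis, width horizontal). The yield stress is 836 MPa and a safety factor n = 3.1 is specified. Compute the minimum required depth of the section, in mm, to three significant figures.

σ_allow = 836/3.1 = 269.7 MPa.
For a rectangular section σ = 6M/(bh²), so h² = 6M/(b σ_allow) = 6×4.8200×10^8/(102×269.7) = 105100 mm².
h = 324.2 mm.

h = 324 mm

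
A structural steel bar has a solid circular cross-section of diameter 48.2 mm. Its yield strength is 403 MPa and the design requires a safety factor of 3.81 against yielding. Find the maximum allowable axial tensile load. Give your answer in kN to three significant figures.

σ_allow = 403/3.81 = 105.8 MPa.
A = πd²/4 = π×48.2²/4 = 1825 mm².
F_allow = σ_allow × A = 105.8×1825 = 193000 N.

F_allow = 193 kN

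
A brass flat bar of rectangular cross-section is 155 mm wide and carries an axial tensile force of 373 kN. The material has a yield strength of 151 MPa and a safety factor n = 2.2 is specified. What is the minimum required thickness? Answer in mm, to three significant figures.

t = 35.1 mm

σ_allow = 151/2.2 = 68.64 MPa.
Required area A = F/σ_allow = 373000/68.64 = 5434 mm².
t = A/w = 5434/155 = 35.06 mm.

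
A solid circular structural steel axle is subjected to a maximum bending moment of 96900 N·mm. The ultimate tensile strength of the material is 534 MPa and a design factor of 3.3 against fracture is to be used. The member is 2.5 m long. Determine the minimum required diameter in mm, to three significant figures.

σ_allow = 534/3.3 = 161.8 MPa.
For a solid circular section σ = 32M/(πd³), so d³ = 32M/(π σ_allow) = 32×96900/(π×161.8) = 6100 mm³.
d = 18.27 mm.

d = 18.3 mm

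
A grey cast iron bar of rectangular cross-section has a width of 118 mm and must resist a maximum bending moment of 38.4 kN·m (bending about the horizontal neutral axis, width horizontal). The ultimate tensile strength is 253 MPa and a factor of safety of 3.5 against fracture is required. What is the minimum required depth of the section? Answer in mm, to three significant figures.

h = 164 mm

σ_allow = 253/3.5 = 72.29 MPa.
For a rectangular section σ = 6M/(bh²), so h² = 6M/(b σ_allow) = 6×3.8400×10^7/(118×72.29) = 27010 mm².
h = 164.4 mm.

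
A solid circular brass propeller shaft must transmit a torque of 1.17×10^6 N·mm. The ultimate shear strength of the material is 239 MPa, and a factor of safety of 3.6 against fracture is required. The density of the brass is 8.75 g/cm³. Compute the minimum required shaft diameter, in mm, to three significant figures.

Allowable shear stress τ_allow = 239/3.6 = 66.39 MPa.
For a solid shaft τ = 16T/(πd³), so d³ = 16T/(π τ_allow) = 16×1170000/(π×66.39) = 89760 mm³.
d = (89760)^(1/3) = 44.77 mm.

d = 44.8 mm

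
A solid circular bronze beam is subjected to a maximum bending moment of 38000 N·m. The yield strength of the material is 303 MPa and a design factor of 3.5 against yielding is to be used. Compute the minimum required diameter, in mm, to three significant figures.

d = 165 mm

σ_allow = 303/3.5 = 86.57 MPa.
For a solid circular section σ = 32M/(πd³), so d³ = 32M/(π σ_allow) = 32×3.8000×10^7/(π×86.57) = 4.471×10^6 mm³.
d = 164.7 mm.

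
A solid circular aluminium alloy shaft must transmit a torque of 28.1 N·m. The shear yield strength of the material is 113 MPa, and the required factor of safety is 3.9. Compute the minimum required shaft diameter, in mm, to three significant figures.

Allowable shear stress τ_allow = 113/3.9 = 28.97 MPa.
For a solid shaft τ = 16T/(πd³), so d³ = 16T/(π τ_allow) = 16×28100/(π×28.97) = 4939 mm³.
d = (4939)^(1/3) = 17.03 mm.

d = 17.0 mm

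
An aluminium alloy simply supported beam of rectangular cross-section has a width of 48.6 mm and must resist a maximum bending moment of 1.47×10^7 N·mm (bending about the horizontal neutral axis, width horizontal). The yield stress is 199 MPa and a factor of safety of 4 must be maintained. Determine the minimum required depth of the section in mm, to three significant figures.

σ_allow = 199/4 = 49.75 MPa.
For a rectangular section σ = 6M/(bh²), so h² = 6M/(b σ_allow) = 6×1.4700×10^7/(48.6×49.75) = 36480 mm².
h = 191.0 mm.

h = 191 mm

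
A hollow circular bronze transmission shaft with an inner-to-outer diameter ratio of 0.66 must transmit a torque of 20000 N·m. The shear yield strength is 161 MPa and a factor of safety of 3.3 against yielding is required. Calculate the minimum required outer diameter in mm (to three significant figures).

d_o = 137 mm

τ_allow = 161/3.3 = 48.79 MPa.
For a hollow shaft τ = 16T/[πd_o³(1−k⁴)] with k = 0.66, so 1−k⁴ = 0.8103.
d_o³ = 16T/[π τ_allow (1−k⁴)] = 16×2.0000×10^7/(π×48.79×0.8103) = 2.577×10^6 mm³.
d_o = 137.1 mm.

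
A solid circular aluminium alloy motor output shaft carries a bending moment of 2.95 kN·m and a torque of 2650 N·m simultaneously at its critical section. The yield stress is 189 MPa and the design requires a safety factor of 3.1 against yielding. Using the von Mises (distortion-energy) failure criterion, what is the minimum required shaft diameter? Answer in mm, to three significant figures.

σ_allow = σ_y/n = 189/3.1 = 60.97 MPa.
For a solid shaft σ_b = 32M/(πd³) and τ = 16T/(πd³), so the von Mises stress is σ' = (16/πd³)·√(4M²+3T²).
√(4M²+3T²) = √(4×(2.950×10^6)² + 3×(2.650×10^6)²) = 7.475×10^6 N·mm.
d³ = 16×7.475×10^6/(π×60.97) = 624400 mm³.
d = 85.47 mm.

d = 85.5 mm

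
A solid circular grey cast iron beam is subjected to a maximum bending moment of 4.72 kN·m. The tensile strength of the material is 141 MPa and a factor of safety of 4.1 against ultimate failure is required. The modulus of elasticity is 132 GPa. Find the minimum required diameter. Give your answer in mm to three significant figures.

d = 112 mm

σ_allow = 141/4.1 = 34.39 MPa.
For a solid circular section σ = 32M/(πd³), so d³ = 32M/(π σ_allow) = 32×4720000/(π×34.39) = 1.398×10^6 mm³.
d = 111.8 mm.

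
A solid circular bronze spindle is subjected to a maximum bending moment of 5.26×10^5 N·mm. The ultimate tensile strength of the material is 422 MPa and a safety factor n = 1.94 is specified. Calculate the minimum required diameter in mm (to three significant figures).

d = 29.1 mm

σ_allow = 422/1.94 = 217.5 MPa.
For a solid circular section σ = 32M/(πd³), so d³ = 32M/(π σ_allow) = 32×526000/(π×217.5) = 24630 mm³.
d = 29.10 mm.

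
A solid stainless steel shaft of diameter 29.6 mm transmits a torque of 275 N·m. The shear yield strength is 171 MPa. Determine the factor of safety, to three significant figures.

τ = 16T/(πd³) = 16×275000/(π×29.6³) = 54.00 MPa.
n = τ_limit/τ = 171/54.00 = 3.166.

n = 3.17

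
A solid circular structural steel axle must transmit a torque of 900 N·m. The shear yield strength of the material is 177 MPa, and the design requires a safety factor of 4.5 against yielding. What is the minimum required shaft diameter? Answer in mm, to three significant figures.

Allowable shear stress τ_allow = 177/4.5 = 39.33 MPa.
For a solid shaft τ = 16T/(πd³), so d³ = 16T/(π τ_allow) = 16×900000/(π×39.33) = 116500 mm³.
d = (116500)^(1/3) = 48.84 mm.

d = 48.8 mm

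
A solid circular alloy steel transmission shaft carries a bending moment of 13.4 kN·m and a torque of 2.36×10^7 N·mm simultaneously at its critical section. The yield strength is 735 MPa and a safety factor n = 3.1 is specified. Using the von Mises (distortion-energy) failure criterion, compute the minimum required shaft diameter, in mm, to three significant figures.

d = 102 mm

σ_allow = σ_y/n = 735/3.1 = 237.1 MPa.
For a solid shaft σ_b = 32M/(πd³) and τ = 16T/(πd³), so the von Mises stress is σ' = (16/πd³)·√(4M²+3T²).
√(4M²+3T²) = √(4×(1.340×10^7)² + 3×(2.360×10^7)²) = 4.888×10^7 N·mm.
d³ = 16×4.888×10^7/(π×237.1) = 1.050×10^6 mm³.
d = 101.6 mm.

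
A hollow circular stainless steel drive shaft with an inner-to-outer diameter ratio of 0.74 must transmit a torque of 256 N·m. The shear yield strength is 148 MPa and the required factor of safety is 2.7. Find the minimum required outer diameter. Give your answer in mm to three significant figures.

d_o = 32.4 mm

τ_allow = 148/2.7 = 54.81 MPa.
For a hollow shaft τ = 16T/[πd_o³(1−k⁴)] with k = 0.74, so 1−k⁴ = 0.7001.
d_o³ = 16T/[π τ_allow (1−k⁴)] = 16×256000/(π×54.81×0.7001) = 33970 mm³.
d_o = 32.39 mm.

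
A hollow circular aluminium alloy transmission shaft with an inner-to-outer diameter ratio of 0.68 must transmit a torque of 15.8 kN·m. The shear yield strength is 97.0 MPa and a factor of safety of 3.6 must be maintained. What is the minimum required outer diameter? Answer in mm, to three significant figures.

d_o = 156 mm

τ_allow = 97.0/3.6 = 26.94 MPa.
For a hollow shaft τ = 16T/[πd_o³(1−k⁴)] with k = 0.68, so 1−k⁴ = 0.7862.
d_o³ = 16T/[π τ_allow (1−k⁴)] = 16×1.5800×10^7/(π×26.94×0.7862) = 3.799×10^6 mm³.
d_o = 156.0 mm.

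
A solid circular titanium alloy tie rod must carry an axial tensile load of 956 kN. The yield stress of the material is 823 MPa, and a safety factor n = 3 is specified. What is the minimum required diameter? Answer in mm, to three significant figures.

d = 66.6 mm

Allowable stress σ_allow = 823/3 = 274.3 MPa.
Required area A = F/σ_allow = 956000/274.3 = 3485 mm².
A = πd²/4 → d = √(4A/π) = 66.61 mm.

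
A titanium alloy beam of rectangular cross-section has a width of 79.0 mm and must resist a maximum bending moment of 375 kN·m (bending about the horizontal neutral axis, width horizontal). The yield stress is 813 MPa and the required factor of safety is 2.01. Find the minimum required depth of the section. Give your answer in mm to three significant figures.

σ_allow = 813/2.01 = 404.5 MPa.
For a rectangular section σ = 6M/(bh²), so h² = 6M/(b σ_allow) = 6×3.7500×10^8/(79.0×404.5) = 70410 mm².
h = 265.4 mm.

h = 265 mm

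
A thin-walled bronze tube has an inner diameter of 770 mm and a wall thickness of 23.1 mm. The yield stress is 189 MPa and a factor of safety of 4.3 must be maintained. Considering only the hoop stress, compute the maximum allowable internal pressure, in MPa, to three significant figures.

σ_allow = 189/4.3 = 43.95 MPa.
σ_h = pD/(2t) → p_allow = 2σ_allow t/D = 2×43.95×23.1/770 = 2.637 MPa.

p_allow = 2.64 MPa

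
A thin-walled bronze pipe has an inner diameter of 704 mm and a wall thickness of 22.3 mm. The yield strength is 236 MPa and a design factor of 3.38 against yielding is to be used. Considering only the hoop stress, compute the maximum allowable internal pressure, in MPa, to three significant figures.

p_allow = 4.42 MPa

σ_allow = 236/3.38 = 69.82 MPa.
σ_h = pD/(2t) → p_allow = 2σ_allow t/D = 2×69.82×22.3/704 = 4.423 MPa.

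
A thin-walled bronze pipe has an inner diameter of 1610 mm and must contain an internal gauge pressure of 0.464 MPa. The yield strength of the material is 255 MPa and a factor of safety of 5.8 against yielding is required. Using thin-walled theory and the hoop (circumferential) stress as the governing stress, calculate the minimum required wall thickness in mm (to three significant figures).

σ_allow = 255/5.8 = 43.97 MPa.
Hoop stress σ_h = pD/(2t), so t = pD/(2σ_allow) = 0.464×1610/(2×43.97) = 8.496 mm.

t = 8.50 mm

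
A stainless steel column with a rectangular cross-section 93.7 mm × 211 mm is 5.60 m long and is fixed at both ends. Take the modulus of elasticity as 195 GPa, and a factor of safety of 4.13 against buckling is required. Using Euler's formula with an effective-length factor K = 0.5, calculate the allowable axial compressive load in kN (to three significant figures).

P_allow = 860 kN

Buckling occurs about the weak axis: I_min = h·b³/12 = 211×93.7³/12 = 1.447×10^7 mm⁴ (b = 93.7 mm is the smaller dimension).
Effective length L_e = KL = 0.5×5.60 m = 2800 mm.
Euler critical load P_cr = π²EI/L_e² = π²×195000×1.447×10^7/2800² = 3.551×10^6 N.
P_allow = P_cr/n = 3.551×10^6/4.13 = 859800 N.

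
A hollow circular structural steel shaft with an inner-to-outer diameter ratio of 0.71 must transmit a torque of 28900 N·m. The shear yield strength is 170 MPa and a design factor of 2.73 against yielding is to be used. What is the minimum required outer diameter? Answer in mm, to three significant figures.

d_o = 147 mm

τ_allow = 170/2.73 = 62.27 MPa.
For a hollow shaft τ = 16T/[πd_o³(1−k⁴)] with k = 0.71, so 1−k⁴ = 0.7459.
d_o³ = 16T/[π τ_allow (1−k⁴)] = 16×2.8900×10^7/(π×62.27×0.7459) = 3.169×10^6 mm³.
d_o = 146.9 mm.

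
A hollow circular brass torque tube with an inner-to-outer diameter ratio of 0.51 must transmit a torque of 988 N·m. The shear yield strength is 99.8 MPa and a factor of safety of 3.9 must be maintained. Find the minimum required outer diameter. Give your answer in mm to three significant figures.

τ_allow = 99.8/3.9 = 25.59 MPa.
For a hollow shaft τ = 16T/[πd_o³(1−k⁴)] with k = 0.51, so 1−k⁴ = 0.9323.
d_o³ = 16T/[π τ_allow (1−k⁴)] = 16×988000/(π×25.59×0.9323) = 210900 mm³.
d_o = 59.52 mm.

d_o = 59.5 mm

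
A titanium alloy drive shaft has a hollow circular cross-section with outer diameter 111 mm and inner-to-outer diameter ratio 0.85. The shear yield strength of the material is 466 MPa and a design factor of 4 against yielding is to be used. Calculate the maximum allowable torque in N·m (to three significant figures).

T_allow = 15000 N·m

τ_allow = 466/4 = 116.5 MPa.
For a hollow shaft T_allow = τ_allow·πd_o³(1−k⁴)/16 with 1−k⁴ = 0.4780, so πd_o³(1−k⁴)/16 = 128400 mm³.
T_allow = 116.5×128400 = 1.495×10^7 N·mm = 14950 N·m.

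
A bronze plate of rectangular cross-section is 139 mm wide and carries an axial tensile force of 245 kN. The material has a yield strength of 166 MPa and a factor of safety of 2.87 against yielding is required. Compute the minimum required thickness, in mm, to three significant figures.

t = 30.5 mm

σ_allow = 166/2.87 = 57.84 MPa.
Required area A = F/σ_allow = 245000/57.84 = 4236 mm².
t = A/w = 4236/139 = 30.47 mm.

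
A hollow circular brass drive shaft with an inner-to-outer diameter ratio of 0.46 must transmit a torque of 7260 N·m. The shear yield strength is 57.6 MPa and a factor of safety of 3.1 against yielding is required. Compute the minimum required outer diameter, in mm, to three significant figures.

τ_allow = 57.6/3.1 = 18.58 MPa.
For a hollow shaft τ = 16T/[πd_o³(1−k⁴)] with k = 0.46, so 1−k⁴ = 0.9552.
d_o³ = 16T/[π τ_allow (1−k⁴)] = 16×7260000/(π×18.58×0.9552) = 2.083×10^6 mm³.
d_o = 127.7 mm.

d_o = 128 mm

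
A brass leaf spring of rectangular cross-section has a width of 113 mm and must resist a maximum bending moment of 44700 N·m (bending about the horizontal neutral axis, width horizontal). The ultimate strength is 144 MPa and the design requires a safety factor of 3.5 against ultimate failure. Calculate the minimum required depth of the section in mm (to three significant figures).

σ_allow = 144/3.5 = 41.14 MPa.
For a rectangular section σ = 6M/(bh²), so h² = 6M/(b σ_allow) = 6×4.4700×10^7/(113×41.14) = 57690 mm².
h = 240.2 mm.

h = 240 mm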